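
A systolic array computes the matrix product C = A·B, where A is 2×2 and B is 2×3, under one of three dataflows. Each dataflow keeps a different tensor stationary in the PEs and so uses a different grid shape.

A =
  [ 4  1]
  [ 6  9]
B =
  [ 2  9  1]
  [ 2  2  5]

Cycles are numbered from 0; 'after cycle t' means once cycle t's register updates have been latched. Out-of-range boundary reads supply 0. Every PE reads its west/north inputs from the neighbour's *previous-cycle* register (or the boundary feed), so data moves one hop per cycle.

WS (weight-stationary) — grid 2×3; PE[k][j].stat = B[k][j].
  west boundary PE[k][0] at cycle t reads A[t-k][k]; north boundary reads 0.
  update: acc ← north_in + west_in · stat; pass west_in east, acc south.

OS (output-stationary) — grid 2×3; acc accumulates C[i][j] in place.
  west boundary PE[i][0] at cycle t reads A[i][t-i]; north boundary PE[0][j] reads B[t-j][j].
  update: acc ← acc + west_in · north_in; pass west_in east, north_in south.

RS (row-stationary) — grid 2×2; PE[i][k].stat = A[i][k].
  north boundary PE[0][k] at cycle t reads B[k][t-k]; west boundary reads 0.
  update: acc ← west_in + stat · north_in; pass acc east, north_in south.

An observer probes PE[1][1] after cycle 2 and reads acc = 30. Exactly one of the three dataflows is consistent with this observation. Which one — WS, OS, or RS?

— WS: 2×3; PE[1][1] trace:
  [0] (1,1) acc=0 (h:0 v:0)
  [1] (1,1) acc=0 (h:0 v:0)
  [2] (1,1) acc=38 (h:1 v:38)
— OS: 2×3; PE[1][1] trace:
  [0] (1,1) acc=0 (h:0 v:0)
  [1] (1,1) acc=0 (h:0 v:0)
  [2] (1,1) acc=54 (h:6 v:9)
— RS: 2×2; PE[1][1] trace:
  [0] (1,1) acc=0 (h:0 v:0)
  [1] (1,1) acc=0 (h:0 v:0)
  [2] (1,1) acc=30 (h:30 v:2)

dataflow = RS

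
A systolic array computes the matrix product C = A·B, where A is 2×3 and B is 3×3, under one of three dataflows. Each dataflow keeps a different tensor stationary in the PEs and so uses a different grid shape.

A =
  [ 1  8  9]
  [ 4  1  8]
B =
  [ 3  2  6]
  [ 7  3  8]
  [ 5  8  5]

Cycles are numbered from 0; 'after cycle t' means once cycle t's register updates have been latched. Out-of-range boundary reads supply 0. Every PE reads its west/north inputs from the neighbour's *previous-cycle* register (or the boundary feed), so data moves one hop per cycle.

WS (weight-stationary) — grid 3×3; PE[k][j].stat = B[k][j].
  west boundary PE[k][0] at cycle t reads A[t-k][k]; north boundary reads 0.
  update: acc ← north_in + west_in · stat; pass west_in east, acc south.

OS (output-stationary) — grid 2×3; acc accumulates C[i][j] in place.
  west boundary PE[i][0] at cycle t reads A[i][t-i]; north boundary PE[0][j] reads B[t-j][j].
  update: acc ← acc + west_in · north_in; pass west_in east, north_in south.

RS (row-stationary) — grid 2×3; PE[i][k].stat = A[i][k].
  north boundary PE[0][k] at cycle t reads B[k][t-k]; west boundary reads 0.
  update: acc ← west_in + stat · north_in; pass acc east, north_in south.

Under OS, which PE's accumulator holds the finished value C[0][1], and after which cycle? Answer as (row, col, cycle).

(row, col, cycle) = (0, 1, 3)

OS: C[0][1] accumulates in PE[0][1]:
  @0  [0,1]  acc 0  |  →0  ↓0
  @1  [0,1]  acc 2  |  →1  ↓2
  @2  [0,1]  acc 26  |  →8  ↓3
  @3  [0,1]  acc 98  |  →9  ↓8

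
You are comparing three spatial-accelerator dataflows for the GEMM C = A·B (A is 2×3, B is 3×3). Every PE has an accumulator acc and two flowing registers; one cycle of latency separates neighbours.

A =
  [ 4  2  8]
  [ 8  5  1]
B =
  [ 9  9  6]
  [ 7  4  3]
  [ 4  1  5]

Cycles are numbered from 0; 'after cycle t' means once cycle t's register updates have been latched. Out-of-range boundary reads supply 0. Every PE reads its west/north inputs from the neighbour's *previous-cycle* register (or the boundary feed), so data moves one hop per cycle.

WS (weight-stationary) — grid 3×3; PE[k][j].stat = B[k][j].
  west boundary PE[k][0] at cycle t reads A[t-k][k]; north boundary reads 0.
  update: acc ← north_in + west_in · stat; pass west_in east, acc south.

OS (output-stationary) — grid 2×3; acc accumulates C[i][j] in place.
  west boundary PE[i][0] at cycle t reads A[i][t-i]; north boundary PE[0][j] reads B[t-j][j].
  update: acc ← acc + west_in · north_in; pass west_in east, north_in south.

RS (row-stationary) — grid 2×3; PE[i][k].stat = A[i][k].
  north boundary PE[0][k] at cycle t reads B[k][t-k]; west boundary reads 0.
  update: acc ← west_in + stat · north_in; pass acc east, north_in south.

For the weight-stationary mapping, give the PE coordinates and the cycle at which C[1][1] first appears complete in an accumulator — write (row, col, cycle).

(row, col, cycle) = (2, 1, 4)

Under WS, C[1][1] lands at PE[2][1]:
  @0  [2,1]  acc 0  |  →0  ↓0
  @1  [2,1]  acc 0  |  →0  ↓0
  @2  [2,1]  acc 0  |  →0  ↓0
  @3  [2,1]  acc 52  |  →8  ↓52
  @4  [2,1]  acc 93  |  →1  ↓93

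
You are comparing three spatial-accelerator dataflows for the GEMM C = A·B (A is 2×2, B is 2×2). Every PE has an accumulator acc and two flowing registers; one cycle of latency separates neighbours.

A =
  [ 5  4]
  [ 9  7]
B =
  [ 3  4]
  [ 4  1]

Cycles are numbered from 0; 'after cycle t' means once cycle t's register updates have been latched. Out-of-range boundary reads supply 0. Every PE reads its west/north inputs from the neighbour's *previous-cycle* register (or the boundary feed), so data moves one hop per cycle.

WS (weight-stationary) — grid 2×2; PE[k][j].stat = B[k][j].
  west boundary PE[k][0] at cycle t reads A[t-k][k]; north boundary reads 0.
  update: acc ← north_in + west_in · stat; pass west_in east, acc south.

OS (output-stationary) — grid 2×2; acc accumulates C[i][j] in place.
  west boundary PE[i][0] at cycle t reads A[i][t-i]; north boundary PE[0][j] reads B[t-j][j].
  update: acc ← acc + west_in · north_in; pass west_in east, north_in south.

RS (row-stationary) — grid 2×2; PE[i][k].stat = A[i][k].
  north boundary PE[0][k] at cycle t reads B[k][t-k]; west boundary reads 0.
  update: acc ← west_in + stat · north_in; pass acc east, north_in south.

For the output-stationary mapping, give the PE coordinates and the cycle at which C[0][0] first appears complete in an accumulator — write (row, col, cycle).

(row, col, cycle) = (0, 0, 1)

OS — PE[0][0] is where C[0][0] collects:
  c0 r0c0: 15 / 5 / 3
  c1 r0c0: 31 / 4 / 4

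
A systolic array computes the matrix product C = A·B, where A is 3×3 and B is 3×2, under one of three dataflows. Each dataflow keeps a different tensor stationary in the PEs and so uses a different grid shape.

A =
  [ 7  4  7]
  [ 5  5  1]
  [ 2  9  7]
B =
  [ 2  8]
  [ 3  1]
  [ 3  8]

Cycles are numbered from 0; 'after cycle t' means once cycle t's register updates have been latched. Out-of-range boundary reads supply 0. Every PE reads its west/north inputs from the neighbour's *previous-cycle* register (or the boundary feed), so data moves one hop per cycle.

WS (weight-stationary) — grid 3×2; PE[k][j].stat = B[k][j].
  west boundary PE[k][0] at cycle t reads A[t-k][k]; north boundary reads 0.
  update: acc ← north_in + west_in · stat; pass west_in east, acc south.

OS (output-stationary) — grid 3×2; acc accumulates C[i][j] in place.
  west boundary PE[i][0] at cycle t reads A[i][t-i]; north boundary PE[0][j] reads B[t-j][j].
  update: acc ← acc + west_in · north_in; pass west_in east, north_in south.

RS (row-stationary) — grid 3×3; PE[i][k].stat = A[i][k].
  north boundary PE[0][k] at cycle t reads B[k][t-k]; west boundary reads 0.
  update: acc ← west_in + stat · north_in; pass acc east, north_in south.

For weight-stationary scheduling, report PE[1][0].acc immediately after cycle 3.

PE[1][0].acc = 31

Tracing WS — 3×2 array, target PE[1][0]:
  [0] (0,0) acc=14 (h:7 v:14)
  [0] (1,0) acc=0 (h:0 v:0)
  [1] (0,0) acc=10 (h:5 v:10)
  [1] (1,0) acc=26 (h:4 v:26)
  [2] (0,0) acc=4 (h:2 v:4)
  [2] (1,0) acc=25 (h:5 v:25)
  [3] (0,0) acc=0 (h:0 v:0)
  [3] (1,0) acc=31 (h:9 v:31)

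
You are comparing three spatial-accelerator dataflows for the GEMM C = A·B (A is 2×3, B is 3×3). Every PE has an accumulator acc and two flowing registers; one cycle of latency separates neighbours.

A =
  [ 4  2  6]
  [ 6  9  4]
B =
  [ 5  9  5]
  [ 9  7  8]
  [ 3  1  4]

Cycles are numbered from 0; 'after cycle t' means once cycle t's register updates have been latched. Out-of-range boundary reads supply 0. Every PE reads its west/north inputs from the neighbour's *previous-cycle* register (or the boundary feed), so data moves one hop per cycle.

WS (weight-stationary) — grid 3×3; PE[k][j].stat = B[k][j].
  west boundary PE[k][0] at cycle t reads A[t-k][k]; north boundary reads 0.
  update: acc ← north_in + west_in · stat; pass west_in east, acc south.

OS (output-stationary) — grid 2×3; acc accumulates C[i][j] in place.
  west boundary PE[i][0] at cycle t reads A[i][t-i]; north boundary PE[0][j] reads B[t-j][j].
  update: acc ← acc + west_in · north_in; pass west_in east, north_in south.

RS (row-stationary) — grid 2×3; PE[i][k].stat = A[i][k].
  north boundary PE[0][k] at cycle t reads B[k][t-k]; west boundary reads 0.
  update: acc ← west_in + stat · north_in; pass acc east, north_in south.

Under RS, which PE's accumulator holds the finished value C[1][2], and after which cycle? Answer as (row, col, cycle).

(row, col, cycle) = (1, 2, 5)

Under RS, C[1][2] lands at PE[1][2]:
  t=0 PE[1][2]: acc=0 h=0 v=0
  t=1 PE[1][2]: acc=0 h=0 v=0
  t=2 PE[1][2]: acc=0 h=0 v=0
  t=3 PE[1][2]: acc=123 h=123 v=3
  t=4 PE[1][2]: acc=121 h=121 v=1
  t=5 PE[1][2]: acc=118 h=118 v=4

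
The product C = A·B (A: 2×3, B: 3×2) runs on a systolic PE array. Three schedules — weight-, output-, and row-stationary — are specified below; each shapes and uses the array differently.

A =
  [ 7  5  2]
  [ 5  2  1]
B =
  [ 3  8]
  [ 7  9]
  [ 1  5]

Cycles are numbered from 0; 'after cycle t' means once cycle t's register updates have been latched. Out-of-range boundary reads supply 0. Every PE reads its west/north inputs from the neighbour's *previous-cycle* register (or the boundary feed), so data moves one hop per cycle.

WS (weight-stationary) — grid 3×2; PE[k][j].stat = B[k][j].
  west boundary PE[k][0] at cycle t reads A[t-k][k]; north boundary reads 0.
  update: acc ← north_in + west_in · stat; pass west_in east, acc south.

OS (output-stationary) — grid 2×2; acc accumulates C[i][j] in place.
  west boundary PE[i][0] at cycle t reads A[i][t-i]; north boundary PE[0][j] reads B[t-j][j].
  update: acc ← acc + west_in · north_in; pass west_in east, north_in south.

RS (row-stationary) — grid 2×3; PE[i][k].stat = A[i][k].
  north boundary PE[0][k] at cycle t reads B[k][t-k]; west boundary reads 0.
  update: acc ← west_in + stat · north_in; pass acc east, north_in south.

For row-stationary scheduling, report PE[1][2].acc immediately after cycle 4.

RS 2×3: PE[1][2] cycle-by-cycle (with neighbour feeds):
  @0  [0,2]  acc 0  |  →0  ↓0
  @0  [1,1]  acc 0  |  →0  ↓0
  @0  [1,2]  acc 0  |  →0  ↓0
  @1  [0,2]  acc 0  |  →0  ↓0
  @1  [1,1]  acc 0  |  →0  ↓0
  @1  [1,2]  acc 0  |  →0  ↓0
  @2  [0,2]  acc 58  |  →58  ↓1
  @2  [1,1]  acc 29  |  →29  ↓7
  @2  [1,2]  acc 0  |  →0  ↓0
  @3  [0,2]  acc 111  |  →111  ↓5
  @3  [1,1]  acc 58  |  →58  ↓9
  @3  [1,2]  acc 30  |  →30  ↓1
  @4  [0,2]  acc 0  |  →0  ↓0
  @4  [1,1]  acc 0  |  →0  ↓0
  @4  [1,2]  acc 63  |  →63  ↓5

PE[1][2].acc = 63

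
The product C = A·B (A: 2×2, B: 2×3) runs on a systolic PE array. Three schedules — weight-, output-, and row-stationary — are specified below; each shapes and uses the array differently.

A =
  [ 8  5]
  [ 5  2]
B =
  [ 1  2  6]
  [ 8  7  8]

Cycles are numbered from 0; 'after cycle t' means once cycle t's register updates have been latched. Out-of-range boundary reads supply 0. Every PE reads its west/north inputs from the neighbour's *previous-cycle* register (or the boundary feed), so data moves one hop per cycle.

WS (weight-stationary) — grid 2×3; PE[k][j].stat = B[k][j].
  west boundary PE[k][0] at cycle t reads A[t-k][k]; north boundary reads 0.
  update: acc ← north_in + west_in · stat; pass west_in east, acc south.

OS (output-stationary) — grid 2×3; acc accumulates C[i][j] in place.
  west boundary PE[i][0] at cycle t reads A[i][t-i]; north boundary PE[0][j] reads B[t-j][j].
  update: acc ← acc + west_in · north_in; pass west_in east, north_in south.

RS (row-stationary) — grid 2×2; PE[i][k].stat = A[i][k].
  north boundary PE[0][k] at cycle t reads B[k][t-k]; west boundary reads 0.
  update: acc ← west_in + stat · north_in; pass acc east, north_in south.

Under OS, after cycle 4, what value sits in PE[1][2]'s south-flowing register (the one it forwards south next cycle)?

OS 2×3: PE[1][2] cycle-by-cycle (with neighbour feeds):
  0: (0,2).acc=0  regs=<0,0>
  0: (1,1).acc=0  regs=<0,0>
  0: (1,2).acc=0  regs=<0,0>
  1: (0,2).acc=0  regs=<0,0>
  1: (1,1).acc=0  regs=<0,0>
  1: (1,2).acc=0  regs=<0,0>
  2: (0,2).acc=48  regs=<8,6>
  2: (1,1).acc=10  regs=<5,2>
  2: (1,2).acc=0  regs=<0,0>
  3: (0,2).acc=88  regs=<5,8>
  3: (1,1).acc=24  regs=<2,7>
  3: (1,2).acc=30  regs=<5,6>
  4: (0,2).acc=88  regs=<0,0>
  4: (1,1).acc=24  regs=<0,0>
  4: (1,2).acc=46  regs=<2,8>

register = 8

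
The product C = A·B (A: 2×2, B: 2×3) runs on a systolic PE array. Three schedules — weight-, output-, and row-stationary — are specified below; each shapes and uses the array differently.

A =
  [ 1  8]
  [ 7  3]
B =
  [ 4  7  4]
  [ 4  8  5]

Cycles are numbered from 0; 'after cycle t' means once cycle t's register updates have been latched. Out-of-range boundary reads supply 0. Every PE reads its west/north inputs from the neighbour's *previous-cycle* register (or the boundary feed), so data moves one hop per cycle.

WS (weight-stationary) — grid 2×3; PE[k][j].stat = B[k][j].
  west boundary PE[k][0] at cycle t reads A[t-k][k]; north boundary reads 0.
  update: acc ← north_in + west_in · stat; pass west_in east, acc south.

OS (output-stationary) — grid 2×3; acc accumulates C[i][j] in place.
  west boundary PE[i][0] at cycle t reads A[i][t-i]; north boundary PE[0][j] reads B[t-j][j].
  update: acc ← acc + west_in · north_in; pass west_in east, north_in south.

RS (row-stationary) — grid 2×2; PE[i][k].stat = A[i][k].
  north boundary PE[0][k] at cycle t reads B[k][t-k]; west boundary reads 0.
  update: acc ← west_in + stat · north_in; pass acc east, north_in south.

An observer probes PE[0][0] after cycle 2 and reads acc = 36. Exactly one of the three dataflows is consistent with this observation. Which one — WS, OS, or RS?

dataflow = OS

WS (2×3 grid), PE[0][0]:
  t=0 PE[0][0]: acc=4 h=1 v=4
  t=1 PE[0][0]: acc=28 h=7 v=28
  t=2 PE[0][0]: acc=0 h=0 v=0
OS (2×3 grid), PE[0][0]:
  t=0 PE[0][0]: acc=4 h=1 v=4
  t=1 PE[0][0]: acc=36 h=8 v=4
  t=2 PE[0][0]: acc=36 h=0 v=0
RS (2×2 grid), PE[0][0]:
  t=0 PE[0][0]: acc=4 h=4 v=4
  t=1 PE[0][0]: acc=7 h=7 v=7
  t=2 PE[0][0]: acc=4 h=4 v=4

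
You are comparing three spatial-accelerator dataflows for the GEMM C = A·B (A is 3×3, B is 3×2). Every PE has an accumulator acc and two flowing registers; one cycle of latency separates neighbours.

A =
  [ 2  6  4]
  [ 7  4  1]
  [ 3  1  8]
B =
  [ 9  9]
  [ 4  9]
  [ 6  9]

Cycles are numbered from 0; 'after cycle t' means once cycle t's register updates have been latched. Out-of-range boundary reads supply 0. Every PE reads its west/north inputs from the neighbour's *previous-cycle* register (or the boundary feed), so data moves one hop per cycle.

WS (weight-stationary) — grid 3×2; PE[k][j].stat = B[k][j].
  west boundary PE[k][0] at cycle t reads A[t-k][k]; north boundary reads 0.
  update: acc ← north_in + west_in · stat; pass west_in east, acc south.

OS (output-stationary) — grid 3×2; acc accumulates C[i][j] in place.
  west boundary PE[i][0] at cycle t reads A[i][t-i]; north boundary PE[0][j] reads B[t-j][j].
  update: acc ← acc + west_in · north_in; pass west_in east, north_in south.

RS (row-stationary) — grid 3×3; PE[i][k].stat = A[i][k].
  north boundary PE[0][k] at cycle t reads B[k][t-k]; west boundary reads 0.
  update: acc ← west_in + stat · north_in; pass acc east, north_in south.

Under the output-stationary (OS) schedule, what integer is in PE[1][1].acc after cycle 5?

OS on a 3×2 grid — tracing PE[1][1] and its feeders:
  0: (0,1).acc=0  regs=<0,0>
  0: (1,0).acc=0  regs=<0,0>
  0: (1,1).acc=0  regs=<0,0>
  1: (0,1).acc=18  regs=<2,9>
  1: (1,0).acc=63  regs=<7,9>
  1: (1,1).acc=0  regs=<0,0>
  2: (0,1).acc=72  regs=<6,9>
  2: (1,0).acc=79  regs=<4,4>
  2: (1,1).acc=63  regs=<7,9>
  3: (0,1).acc=108  regs=<4,9>
  3: (1,0).acc=85  regs=<1,6>
  3: (1,1).acc=99  regs=<4,9>
  4: (0,1).acc=108  regs=<0,0>
  4: (1,0).acc=85  regs=<0,0>
  4: (1,1).acc=108  regs=<1,9>
  5: (0,1).acc=108  regs=<0,0>
  5: (1,0).acc=85  regs=<0,0>
  5: (1,1).acc=108  regs=<0,0>

PE[1][1].acc = 108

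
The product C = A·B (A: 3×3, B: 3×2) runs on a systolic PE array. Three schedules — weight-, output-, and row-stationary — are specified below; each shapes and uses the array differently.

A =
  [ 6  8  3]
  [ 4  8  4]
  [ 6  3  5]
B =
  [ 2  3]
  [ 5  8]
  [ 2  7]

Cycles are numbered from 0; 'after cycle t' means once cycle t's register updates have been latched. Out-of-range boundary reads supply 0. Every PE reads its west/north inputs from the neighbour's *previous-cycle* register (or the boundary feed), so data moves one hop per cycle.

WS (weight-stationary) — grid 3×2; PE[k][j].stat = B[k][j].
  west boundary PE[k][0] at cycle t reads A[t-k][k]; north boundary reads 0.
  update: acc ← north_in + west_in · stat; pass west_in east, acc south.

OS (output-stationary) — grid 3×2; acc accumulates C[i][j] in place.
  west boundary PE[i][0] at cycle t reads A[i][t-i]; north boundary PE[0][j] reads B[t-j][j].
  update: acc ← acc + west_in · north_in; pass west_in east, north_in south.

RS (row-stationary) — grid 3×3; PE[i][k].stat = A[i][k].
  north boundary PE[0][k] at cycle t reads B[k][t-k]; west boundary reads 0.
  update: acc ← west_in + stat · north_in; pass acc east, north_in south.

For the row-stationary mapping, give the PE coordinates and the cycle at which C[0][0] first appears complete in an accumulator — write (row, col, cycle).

RS: C[0][0] accumulates in PE[0][2]:
  [0] (0,2) acc=0 (h:0 v:0)
  [1] (0,2) acc=0 (h:0 v:0)
  [2] (0,2) acc=58 (h:58 v:2)

(row, col, cycle) = (0, 2, 2)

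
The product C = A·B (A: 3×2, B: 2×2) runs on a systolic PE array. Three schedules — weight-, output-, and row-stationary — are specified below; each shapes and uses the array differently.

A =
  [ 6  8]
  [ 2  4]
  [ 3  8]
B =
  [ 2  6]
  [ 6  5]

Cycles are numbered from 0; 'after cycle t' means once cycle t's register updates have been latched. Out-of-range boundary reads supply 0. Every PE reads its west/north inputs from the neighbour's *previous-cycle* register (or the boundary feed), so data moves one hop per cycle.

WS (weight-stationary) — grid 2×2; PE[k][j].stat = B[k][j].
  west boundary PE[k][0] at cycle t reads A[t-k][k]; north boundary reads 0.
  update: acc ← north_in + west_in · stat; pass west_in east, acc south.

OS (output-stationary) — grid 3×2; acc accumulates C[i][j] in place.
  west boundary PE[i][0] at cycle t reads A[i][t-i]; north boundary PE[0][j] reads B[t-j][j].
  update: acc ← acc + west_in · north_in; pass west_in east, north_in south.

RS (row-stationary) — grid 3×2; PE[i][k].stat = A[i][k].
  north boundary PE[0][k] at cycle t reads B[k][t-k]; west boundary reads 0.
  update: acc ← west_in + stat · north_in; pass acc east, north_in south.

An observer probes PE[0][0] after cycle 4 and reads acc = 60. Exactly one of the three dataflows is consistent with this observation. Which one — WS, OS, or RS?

WS (2×2 grid), PE[0][0]:
  c0 r0c0: 12 / 6 / 12
  c1 r0c0: 4 / 2 / 4
  c2 r0c0: 6 / 3 / 6
  c3 r0c0: 0 / 0 / 0
  c4 r0c0: 0 / 0 / 0
OS (3×2 grid), PE[0][0]:
  c0 r0c0: 12 / 6 / 2
  c1 r0c0: 60 / 8 / 6
  c2 r0c0: 60 / 0 / 0
  c3 r0c0: 60 / 0 / 0
  c4 r0c0: 60 / 0 / 0
RS (3×2 grid), PE[0][0]:
  c0 r0c0: 12 / 12 / 2
  c1 r0c0: 36 / 36 / 6
  c2 r0c0: 0 / 0 / 0
  c3 r0c0: 0 / 0 / 0
  c4 r0c0: 0 / 0 / 0

dataflow = OS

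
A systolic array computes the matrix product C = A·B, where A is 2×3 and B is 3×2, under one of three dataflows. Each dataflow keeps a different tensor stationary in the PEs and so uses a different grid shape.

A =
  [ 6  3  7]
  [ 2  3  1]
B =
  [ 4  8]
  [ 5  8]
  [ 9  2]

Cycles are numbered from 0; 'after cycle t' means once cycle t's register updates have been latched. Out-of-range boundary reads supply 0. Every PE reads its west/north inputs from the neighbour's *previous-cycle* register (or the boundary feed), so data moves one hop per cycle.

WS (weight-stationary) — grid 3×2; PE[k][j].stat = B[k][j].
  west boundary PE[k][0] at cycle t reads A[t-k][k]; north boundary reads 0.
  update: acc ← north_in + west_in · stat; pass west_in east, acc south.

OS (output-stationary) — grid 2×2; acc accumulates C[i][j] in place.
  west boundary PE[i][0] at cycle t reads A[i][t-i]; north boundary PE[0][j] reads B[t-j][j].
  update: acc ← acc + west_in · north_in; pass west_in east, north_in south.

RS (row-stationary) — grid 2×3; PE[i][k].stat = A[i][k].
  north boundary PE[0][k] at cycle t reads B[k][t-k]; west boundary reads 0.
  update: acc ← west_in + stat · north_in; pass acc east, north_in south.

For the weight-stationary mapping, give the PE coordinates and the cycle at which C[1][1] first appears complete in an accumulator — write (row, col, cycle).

(row, col, cycle) = (2, 1, 4)

WS — PE[2][1] is where C[1][1] collects:
  step 0 · PE2,1: acc=0; fwd→0 fwd↓0
  step 1 · PE2,1: acc=0; fwd→0 fwd↓0
  step 2 · PE2,1: acc=0; fwd→0 fwd↓0
  step 3 · PE2,1: acc=86; fwd→7 fwd↓86
  step 4 · PE2,1: acc=42; fwd→1 fwd↓42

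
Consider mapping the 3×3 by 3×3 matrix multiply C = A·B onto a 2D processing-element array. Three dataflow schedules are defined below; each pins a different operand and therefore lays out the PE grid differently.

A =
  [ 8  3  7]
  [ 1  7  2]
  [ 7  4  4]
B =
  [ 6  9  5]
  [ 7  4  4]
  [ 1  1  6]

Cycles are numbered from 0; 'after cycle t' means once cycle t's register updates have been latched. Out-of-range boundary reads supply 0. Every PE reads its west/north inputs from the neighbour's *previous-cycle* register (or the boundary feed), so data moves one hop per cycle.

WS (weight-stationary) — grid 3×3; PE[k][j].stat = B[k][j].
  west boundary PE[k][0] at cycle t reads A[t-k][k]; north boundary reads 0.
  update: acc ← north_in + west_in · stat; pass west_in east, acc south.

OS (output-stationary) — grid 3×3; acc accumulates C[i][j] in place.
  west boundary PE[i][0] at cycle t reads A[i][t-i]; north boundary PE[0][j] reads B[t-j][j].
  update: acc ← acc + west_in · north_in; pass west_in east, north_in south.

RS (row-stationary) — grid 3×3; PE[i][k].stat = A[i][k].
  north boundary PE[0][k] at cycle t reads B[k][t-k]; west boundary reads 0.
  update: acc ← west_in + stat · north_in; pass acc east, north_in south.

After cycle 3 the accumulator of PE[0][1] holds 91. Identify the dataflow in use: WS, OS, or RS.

WS (3×3 grid), PE[0][1]:
  t=0 PE[0][1]: acc=0 h=0 v=0
  t=1 PE[0][1]: acc=72 h=8 v=72
  t=2 PE[0][1]: acc=9 h=1 v=9
  t=3 PE[0][1]: acc=63 h=7 v=63
OS (3×3 grid), PE[0][1]:
  t=0 PE[0][1]: acc=0 h=0 v=0
  t=1 PE[0][1]: acc=72 h=8 v=9
  t=2 PE[0][1]: acc=84 h=3 v=4
  t=3 PE[0][1]: acc=91 h=7 v=1
RS (3×3 grid), PE[0][1]:
  t=0 PE[0][1]: acc=0 h=0 v=0
  t=1 PE[0][1]: acc=69 h=69 v=7
  t=2 PE[0][1]: acc=84 h=84 v=4
  t=3 PE[0][1]: acc=52 h=52 v=4

dataflow = OS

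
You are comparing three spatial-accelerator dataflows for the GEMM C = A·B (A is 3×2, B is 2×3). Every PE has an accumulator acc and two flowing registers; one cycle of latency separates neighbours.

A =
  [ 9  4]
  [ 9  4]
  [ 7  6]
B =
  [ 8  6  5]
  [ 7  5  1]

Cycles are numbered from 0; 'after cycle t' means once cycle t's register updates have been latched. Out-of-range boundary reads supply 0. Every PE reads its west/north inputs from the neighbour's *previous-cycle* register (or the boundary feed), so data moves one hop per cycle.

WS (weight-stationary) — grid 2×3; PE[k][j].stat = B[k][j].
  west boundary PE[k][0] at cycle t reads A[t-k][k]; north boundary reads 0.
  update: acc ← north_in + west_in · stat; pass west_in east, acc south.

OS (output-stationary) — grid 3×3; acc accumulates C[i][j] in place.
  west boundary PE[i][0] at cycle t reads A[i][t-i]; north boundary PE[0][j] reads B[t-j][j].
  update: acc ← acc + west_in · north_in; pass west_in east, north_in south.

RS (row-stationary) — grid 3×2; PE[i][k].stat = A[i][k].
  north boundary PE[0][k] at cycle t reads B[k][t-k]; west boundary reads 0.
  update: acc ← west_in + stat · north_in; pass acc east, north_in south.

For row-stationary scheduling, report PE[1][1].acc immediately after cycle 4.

Tracing RS — 3×2 array, target PE[1][1]:
  cycle 0: PE[0][1] → acc 0, east 0, south 0
  cycle 0: PE[1][0] → acc 0, east 0, south 0
  cycle 0: PE[1][1] → acc 0, east 0, south 0
  cycle 1: PE[0][1] → acc 100, east 100, south 7
  cycle 1: PE[1][0] → acc 72, east 72, south 8
  cycle 1: PE[1][1] → acc 0, east 0, south 0
  cycle 2: PE[0][1] → acc 74, east 74, south 5
  cycle 2: PE[1][0] → acc 54, east 54, south 6
  cycle 2: PE[1][1] → acc 100, east 100, south 7
  cycle 3: PE[0][1] → acc 49, east 49, south 1
  cycle 3: PE[1][0] → acc 45, east 45, south 5
  cycle 3: PE[1][1] → acc 74, east 74, south 5
  cycle 4: PE[0][1] → acc 0, east 0, south 0
  cycle 4: PE[1][0] → acc 0, east 0, south 0
  cycle 4: PE[1][1] → acc 49, east 49, south 1

PE[1][1].acc = 49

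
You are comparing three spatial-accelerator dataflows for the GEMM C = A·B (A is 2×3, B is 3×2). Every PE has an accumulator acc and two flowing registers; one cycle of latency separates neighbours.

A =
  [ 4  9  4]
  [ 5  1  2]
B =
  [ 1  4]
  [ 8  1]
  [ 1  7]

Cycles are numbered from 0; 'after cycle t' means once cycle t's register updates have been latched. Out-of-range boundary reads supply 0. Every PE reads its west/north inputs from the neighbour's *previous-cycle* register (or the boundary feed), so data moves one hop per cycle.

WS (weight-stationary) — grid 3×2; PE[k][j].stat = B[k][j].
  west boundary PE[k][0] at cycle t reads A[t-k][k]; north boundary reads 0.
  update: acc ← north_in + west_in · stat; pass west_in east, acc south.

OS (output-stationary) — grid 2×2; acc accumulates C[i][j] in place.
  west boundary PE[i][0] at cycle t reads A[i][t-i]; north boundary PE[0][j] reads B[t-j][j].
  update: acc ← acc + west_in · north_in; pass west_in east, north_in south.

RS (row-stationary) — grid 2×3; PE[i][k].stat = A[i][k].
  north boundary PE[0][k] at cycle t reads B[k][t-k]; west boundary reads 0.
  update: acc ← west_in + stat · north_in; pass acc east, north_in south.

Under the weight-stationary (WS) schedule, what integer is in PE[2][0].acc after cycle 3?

PE[2][0].acc = 15

WS 3×2: PE[2][0] cycle-by-cycle (with neighbour feeds):
  @0  [1,0]  acc 0  |  →0  ↓0
  @0  [2,0]  acc 0  |  →0  ↓0
  @1  [1,0]  acc 76  |  →9  ↓76
  @1  [2,0]  acc 0  |  →0  ↓0
  @2  [1,0]  acc 13  |  →1  ↓13
  @2  [2,0]  acc 80  |  →4  ↓80
  @3  [1,0]  acc 0  |  →0  ↓0
  @3  [2,0]  acc 15  |  →2  ↓15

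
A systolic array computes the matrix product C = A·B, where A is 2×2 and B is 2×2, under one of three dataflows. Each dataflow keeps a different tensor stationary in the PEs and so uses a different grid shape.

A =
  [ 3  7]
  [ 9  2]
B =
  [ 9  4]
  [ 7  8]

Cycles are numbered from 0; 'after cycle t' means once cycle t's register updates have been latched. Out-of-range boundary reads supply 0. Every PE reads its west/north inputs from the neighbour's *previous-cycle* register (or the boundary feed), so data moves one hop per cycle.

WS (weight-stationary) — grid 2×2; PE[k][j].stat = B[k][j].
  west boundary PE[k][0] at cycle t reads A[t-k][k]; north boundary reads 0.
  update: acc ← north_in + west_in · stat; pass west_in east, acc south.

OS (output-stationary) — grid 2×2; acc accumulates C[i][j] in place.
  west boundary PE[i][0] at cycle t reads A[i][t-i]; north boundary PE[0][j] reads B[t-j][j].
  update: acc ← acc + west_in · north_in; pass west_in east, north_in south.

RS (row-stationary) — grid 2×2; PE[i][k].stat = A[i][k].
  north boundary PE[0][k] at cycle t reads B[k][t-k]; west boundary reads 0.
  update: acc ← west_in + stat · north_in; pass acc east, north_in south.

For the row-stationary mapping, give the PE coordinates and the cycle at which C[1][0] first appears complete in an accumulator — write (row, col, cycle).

(row, col, cycle) = (1, 1, 2)

RS: C[1][0] accumulates in PE[1][1]:
  [0] (1,1) acc=0 (h:0 v:0)
  [1] (1,1) acc=0 (h:0 v:0)
  [2] (1,1) acc=95 (h:95 v:7)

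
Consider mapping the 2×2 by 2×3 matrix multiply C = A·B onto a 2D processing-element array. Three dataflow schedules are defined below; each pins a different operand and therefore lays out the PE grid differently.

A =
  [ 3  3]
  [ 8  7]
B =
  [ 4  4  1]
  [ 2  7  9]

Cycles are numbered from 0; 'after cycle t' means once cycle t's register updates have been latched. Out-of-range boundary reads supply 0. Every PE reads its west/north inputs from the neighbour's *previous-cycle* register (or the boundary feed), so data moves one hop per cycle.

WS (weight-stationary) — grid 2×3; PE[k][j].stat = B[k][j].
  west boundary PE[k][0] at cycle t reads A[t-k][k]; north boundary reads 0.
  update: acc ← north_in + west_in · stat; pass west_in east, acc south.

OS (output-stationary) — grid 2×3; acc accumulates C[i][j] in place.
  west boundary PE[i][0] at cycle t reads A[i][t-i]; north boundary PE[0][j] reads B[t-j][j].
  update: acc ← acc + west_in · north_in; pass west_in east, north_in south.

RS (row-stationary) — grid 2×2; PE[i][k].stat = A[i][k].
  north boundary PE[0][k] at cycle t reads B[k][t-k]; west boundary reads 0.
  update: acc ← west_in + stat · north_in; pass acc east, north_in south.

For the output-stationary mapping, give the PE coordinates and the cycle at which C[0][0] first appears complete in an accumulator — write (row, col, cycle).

(row, col, cycle) = (0, 0, 1)

Under OS, C[0][0] lands at PE[0][0]:
  0: (0,0).acc=12  regs=<3,4>
  1: (0,0).acc=18  regs=<3,2>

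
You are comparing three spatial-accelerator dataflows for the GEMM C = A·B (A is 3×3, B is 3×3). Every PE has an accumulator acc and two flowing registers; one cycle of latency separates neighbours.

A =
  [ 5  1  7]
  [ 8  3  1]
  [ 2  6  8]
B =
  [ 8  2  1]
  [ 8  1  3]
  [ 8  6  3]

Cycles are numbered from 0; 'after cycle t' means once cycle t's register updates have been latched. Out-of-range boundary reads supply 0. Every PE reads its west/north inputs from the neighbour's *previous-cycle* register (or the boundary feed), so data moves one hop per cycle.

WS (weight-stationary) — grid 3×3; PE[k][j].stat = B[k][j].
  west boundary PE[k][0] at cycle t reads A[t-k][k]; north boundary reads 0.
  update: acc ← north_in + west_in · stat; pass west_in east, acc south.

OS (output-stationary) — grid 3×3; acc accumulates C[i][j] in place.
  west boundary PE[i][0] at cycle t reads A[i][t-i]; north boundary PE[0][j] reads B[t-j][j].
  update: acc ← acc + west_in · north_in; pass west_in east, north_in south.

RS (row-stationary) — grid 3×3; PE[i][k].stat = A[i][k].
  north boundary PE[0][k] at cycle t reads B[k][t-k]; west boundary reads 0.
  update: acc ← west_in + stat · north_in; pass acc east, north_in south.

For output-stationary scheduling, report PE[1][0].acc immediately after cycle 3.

Tracing OS — 3×3 array, target PE[1][0]:
  t=0 PE[0][0]: acc=40 h=5 v=8
  t=0 PE[1][0]: acc=0 h=0 v=0
  t=1 PE[0][0]: acc=48 h=1 v=8
  t=1 PE[1][0]: acc=64 h=8 v=8
  t=2 PE[0][0]: acc=104 h=7 v=8
  t=2 PE[1][0]: acc=88 h=3 v=8
  t=3 PE[0][0]: acc=104 h=0 v=0
  t=3 PE[1][0]: acc=96 h=1 v=8

PE[1][0].acc = 96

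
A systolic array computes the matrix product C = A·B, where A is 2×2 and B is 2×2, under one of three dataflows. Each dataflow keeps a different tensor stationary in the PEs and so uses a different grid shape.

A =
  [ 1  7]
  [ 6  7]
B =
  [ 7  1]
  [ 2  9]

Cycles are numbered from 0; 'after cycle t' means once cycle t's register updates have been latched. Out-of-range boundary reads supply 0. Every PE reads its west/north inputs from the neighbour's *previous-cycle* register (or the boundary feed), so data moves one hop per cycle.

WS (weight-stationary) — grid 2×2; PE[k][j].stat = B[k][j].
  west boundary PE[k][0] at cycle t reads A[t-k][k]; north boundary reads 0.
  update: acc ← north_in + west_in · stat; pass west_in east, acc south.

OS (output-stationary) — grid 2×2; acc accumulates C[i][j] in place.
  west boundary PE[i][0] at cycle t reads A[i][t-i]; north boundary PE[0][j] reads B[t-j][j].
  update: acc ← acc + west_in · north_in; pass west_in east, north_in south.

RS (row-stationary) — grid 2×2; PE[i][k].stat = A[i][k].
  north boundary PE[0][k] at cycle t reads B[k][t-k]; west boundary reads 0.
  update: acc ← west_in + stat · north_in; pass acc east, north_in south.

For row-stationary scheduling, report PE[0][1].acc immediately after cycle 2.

RS (2×2). Following PE[0][1] plus its west/north inputs:
  after 0 — PE[0][0] acc=7, pass-E 7, pass-S 7
  after 0 — PE[0][1] acc=0, pass-E 0, pass-S 0
  after 1 — PE[0][0] acc=1, pass-E 1, pass-S 1
  after 1 — PE[0][1] acc=21, pass-E 21, pass-S 2
  after 2 — PE[0][0] acc=0, pass-E 0, pass-S 0
  after 2 — PE[0][1] acc=64, pass-E 64, pass-S 9

PE[0][1].acc = 64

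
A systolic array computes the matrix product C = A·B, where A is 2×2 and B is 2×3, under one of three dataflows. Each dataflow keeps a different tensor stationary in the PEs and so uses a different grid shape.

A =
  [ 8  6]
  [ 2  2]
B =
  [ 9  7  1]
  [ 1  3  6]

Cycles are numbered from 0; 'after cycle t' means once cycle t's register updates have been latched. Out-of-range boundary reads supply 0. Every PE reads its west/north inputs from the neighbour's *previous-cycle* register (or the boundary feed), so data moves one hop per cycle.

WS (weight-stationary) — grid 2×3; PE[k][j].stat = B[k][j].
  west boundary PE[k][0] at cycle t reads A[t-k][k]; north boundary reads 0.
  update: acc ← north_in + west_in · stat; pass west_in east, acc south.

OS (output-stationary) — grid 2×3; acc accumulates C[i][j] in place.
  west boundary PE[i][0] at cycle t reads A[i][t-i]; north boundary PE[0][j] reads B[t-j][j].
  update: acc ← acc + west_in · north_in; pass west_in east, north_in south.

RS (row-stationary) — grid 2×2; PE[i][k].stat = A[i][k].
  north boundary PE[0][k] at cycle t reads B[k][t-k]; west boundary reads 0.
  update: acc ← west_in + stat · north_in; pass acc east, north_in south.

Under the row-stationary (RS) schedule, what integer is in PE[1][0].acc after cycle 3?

PE[1][0].acc = 2

Tracing RS — 2×2 array, target PE[1][0]:
  after 0 — PE[0][0] acc=72, pass-E 72, pass-S 9
  after 0 — PE[1][0] acc=0, pass-E 0, pass-S 0
  after 1 — PE[0][0] acc=56, pass-E 56, pass-S 7
  after 1 — PE[1][0] acc=18, pass-E 18, pass-S 9
  after 2 — PE[0][0] acc=8, pass-E 8, pass-S 1
  after 2 — PE[1][0] acc=14, pass-E 14, pass-S 7
  after 3 — PE[0][0] acc=0, pass-E 0, pass-S 0
  after 3 — PE[1][0] acc=2, pass-E 2, pass-S 1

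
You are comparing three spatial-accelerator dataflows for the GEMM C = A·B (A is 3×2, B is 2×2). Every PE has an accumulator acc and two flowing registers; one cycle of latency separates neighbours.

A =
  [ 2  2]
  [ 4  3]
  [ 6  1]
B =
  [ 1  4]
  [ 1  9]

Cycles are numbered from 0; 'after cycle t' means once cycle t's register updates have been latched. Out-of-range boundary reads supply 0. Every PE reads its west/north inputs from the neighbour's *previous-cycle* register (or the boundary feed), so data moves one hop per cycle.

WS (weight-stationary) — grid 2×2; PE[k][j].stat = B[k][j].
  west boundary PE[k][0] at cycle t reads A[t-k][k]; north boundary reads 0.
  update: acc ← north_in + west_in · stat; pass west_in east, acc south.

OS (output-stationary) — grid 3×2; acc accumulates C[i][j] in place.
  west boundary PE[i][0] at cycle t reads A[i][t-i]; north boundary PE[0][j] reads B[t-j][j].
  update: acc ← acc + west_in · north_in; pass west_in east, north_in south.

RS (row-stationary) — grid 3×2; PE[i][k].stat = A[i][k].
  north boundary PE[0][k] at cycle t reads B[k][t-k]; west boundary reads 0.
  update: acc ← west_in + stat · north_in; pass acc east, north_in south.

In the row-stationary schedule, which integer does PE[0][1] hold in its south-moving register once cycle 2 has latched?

register = 9

RS on a 3×2 grid — tracing PE[0][1] and its feeders:
  @0  [0,0]  acc 2  |  →2  ↓1
  @0  [0,1]  acc 0  |  →0  ↓0
  @1  [0,0]  acc 8  |  →8  ↓4
  @1  [0,1]  acc 4  |  →4  ↓1
  @2  [0,0]  acc 0  |  →0  ↓0
  @2  [0,1]  acc 26  |  →26  ↓9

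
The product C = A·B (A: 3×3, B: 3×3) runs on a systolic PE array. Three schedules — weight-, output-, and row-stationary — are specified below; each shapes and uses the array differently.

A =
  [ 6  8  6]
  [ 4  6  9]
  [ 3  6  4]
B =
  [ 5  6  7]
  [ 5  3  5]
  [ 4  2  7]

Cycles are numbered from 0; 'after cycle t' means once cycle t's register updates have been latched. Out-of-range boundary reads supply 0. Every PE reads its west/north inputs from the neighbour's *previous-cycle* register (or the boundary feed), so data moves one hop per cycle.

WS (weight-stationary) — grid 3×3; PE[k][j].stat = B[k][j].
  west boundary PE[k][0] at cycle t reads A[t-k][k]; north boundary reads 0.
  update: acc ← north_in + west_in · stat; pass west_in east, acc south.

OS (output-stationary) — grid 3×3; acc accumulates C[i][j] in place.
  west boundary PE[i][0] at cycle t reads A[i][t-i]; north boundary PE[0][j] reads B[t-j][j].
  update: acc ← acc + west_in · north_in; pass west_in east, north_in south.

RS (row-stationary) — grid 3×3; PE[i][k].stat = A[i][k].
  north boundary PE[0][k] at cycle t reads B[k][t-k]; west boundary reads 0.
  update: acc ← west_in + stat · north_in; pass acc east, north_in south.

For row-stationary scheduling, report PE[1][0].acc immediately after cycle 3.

RS on a 3×3 grid — tracing PE[1][0] and its feeders:
  step 0 · PE0,0: acc=30; fwd→30 fwd↓5
  step 0 · PE1,0: acc=0; fwd→0 fwd↓0
  step 1 · PE0,0: acc=36; fwd→36 fwd↓6
  step 1 · PE1,0: acc=20; fwd→20 fwd↓5
  step 2 · PE0,0: acc=42; fwd→42 fwd↓7
  step 2 · PE1,0: acc=24; fwd→24 fwd↓6
  step 3 · PE0,0: acc=0; fwd→0 fwd↓0
  step 3 · PE1,0: acc=28; fwd→28 fwd↓7

PE[1][0].acc = 28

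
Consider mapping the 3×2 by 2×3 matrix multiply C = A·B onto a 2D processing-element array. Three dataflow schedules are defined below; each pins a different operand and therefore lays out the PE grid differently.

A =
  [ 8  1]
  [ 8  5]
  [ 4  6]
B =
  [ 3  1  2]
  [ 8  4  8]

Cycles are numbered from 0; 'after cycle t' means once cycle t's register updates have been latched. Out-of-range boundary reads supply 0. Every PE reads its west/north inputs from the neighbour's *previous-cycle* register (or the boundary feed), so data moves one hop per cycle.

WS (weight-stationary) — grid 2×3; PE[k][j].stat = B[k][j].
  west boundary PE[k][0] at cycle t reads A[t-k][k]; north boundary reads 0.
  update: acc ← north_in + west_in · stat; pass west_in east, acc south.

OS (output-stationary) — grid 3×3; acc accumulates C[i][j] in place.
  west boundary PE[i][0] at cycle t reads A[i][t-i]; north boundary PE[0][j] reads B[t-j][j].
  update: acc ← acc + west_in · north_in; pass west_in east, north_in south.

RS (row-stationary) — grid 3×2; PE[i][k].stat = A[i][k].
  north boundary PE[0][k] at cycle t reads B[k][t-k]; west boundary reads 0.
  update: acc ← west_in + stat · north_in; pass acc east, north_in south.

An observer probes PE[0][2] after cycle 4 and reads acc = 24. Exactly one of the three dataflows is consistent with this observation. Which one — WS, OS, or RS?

WS [2×3] PE[0][2] across cycles:
  @0  [0,2]  acc 0  |  →0  ↓0
  @1  [0,2]  acc 0  |  →0  ↓0
  @2  [0,2]  acc 16  |  →8  ↓16
  @3  [0,2]  acc 16  |  →8  ↓16
  @4  [0,2]  acc 8  |  →4  ↓8
OS [3×3] PE[0][2] across cycles:
  @0  [0,2]  acc 0  |  →0  ↓0
  @1  [0,2]  acc 0  |  →0  ↓0
  @2  [0,2]  acc 16  |  →8  ↓2
  @3  [0,2]  acc 24  |  →1  ↓8
  @4  [0,2]  acc 24  |  →0  ↓0
RS (3×2): PE[0][2] does not exist.

dataflow = OS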